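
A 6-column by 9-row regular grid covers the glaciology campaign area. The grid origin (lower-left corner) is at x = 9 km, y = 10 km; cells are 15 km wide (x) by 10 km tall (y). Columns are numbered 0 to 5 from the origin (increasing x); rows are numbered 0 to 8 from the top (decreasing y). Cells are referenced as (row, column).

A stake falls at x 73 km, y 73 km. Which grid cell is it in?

(2, 4)

Column index: ⌊(73 − 9) / 15⌋ = ⌊4.267⌋ = 4
Row offset from origin: ⌊(73 − 10) / 10⌋ = ⌊6.300⌋ = 6 → row 2 (counted from top)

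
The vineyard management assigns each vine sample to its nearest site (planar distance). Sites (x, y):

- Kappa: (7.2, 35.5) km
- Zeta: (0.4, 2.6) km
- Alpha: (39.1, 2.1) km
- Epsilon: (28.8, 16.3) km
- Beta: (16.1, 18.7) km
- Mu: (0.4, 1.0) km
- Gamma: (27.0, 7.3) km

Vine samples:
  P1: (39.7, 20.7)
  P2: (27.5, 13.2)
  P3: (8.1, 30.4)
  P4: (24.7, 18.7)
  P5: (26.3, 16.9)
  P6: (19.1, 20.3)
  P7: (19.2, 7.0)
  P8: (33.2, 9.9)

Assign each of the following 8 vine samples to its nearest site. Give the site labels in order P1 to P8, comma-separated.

P1 → Epsilon (d²=138.17)
P2 → Epsilon (d²=11.30)
P3 → Kappa (d²=26.82)
P4 → Epsilon (d²=22.57)
P5 → Epsilon (d²=6.61)
P6 → Beta (d²=11.56)
P7 → Gamma (d²=60.93)
P8 → Gamma (d²=45.20)

Epsilon, Epsilon, Kappa, Epsilon, Epsilon, Beta, Gamma, Gamma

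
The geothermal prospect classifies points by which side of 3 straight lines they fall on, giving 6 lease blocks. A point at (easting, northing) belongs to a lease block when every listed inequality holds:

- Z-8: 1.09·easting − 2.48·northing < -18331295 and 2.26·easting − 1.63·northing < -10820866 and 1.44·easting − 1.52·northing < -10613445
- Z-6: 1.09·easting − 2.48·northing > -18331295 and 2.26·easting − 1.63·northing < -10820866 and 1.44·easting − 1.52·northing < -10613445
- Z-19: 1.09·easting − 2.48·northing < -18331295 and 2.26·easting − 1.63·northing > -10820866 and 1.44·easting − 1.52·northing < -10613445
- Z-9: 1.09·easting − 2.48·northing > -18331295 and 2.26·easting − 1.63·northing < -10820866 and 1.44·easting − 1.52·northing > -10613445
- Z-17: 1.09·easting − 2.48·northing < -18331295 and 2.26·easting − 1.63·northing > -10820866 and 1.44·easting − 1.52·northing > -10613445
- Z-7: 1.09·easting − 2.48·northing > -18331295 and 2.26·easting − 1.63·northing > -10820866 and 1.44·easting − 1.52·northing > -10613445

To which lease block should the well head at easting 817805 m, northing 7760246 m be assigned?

Z-19

1.09·817805 − 2.48·7760246 = -18354002.630, which is < -18331295
2.26·817805 − 1.63·7760246 = -10800961.680, which is > -10820866
1.44·817805 − 1.52·7760246 = -10617934.720, which is < -10613445
This sign pattern matches Z-19.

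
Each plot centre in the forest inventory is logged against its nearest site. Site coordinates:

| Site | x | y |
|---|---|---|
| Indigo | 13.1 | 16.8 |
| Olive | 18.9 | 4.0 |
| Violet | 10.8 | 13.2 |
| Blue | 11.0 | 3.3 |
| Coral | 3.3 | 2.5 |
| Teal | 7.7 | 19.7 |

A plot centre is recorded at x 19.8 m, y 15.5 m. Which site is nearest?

Squared distances to each site:
Indigo: 46.580; Olive: 133.060; Violet: 86.290; Blue: 226.280; Coral: 441.250; Teal: 164.050.
Minimum at Indigo.

Indigo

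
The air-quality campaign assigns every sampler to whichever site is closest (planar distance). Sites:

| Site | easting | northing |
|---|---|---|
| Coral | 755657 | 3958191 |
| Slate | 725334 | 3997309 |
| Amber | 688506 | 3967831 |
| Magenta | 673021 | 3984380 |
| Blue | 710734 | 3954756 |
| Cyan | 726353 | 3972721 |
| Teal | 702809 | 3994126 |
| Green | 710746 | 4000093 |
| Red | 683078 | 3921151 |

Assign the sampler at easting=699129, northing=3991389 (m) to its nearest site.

Teal

Squared distances to each site:
Coral: 4297521988.000; Slate: 721748425.000; Amber: 667827493.000; Magenta: 730753745.000; Blue: 1476652714.000; Cyan: 1089640400.000; Teal: 21033569.000; Green: 210714305.000; Red: 5191011245.000.
Minimum at Teal.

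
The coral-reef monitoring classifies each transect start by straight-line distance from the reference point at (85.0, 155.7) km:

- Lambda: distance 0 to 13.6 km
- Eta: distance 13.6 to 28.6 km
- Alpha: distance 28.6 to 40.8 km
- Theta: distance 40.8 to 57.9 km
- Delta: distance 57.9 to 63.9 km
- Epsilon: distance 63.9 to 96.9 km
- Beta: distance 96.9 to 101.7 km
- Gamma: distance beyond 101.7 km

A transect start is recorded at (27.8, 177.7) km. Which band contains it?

Distance = √((27.8−85.0)² + (177.7−155.7)²) = √(3271.840 + 484.000) = 61.285 km.
57.9 ≤ 61.285 < 63.9 → Delta.

Delta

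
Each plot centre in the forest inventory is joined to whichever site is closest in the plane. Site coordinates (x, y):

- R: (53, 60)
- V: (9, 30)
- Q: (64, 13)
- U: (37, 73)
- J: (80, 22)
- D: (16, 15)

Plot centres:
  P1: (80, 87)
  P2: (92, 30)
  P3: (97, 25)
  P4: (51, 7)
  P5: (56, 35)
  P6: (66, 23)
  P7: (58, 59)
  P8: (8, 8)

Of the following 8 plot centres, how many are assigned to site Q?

P1 → R
P2 → J
P3 → J
P4 → Q
P5 → Q
P6 → Q
P7 → R
P8 → D
3 of the 8 go to Q.

3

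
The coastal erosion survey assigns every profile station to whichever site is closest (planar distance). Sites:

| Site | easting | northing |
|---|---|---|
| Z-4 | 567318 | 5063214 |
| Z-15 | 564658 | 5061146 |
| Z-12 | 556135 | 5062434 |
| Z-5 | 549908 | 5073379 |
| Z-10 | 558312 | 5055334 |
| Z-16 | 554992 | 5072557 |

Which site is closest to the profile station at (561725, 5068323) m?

Squared distances to each site:
Z-4: 57383530.000; Z-15: 60111818.000; Z-12: 65928421.000; Z-5: 165204625.000; Z-10: 180362690.000; Z-16: 63260045.000.
Minimum at Z-4.

Z-4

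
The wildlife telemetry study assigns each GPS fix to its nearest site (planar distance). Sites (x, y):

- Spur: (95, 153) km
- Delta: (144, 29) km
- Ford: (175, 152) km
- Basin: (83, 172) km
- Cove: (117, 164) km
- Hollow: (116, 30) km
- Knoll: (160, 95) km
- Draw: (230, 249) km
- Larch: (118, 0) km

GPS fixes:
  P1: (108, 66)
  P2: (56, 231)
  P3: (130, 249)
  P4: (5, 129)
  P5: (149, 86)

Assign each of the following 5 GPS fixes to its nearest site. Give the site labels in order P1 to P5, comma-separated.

Hollow, Basin, Cove, Basin, Knoll

P1 → Hollow (d²=1360.00)
P2 → Basin (d²=4210.00)
P3 → Cove (d²=7394.00)
P4 → Basin (d²=7933.00)
P5 → Knoll (d²=202.00)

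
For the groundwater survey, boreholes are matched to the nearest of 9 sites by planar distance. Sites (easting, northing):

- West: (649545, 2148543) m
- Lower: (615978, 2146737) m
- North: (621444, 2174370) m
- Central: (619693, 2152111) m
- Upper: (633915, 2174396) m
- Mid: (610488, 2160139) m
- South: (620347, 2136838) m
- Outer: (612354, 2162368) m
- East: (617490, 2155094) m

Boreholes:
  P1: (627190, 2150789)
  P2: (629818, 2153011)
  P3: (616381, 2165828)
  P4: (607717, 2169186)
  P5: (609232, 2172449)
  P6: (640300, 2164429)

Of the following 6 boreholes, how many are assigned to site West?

0

P1 → Central
P2 → Central
P3 → Outer
P4 → Outer
P5 → Outer
P6 → Upper
0 of the 6 go to West.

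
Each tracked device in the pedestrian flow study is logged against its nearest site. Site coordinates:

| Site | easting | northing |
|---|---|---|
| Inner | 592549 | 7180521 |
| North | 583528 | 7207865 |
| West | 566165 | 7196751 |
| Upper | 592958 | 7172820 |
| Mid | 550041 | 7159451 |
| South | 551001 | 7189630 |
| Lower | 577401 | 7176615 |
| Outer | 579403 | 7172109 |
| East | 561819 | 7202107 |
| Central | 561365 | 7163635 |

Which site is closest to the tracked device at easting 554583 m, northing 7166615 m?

Central

Squared distances to each site:
Inner: 1634793992.000; North: 2539375525.000; West: 1042321220.000; Upper: 1511142650.000; Mid: 71952660.000; South: 542520949.000; Lower: 620661124.000; Outer: 646216436.000; East: 1312041760.000; Central: 54875924.000.
Minimum at Central.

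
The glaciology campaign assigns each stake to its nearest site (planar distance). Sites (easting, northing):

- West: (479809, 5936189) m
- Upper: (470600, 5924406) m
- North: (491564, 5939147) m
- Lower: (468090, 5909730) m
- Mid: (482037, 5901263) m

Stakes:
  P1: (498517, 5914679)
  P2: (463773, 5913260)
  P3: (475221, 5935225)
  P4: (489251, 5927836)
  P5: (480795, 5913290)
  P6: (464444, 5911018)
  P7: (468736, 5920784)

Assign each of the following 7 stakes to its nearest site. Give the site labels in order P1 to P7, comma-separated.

P1 → Mid (d²=451579456.00)
P2 → Lower (d²=31097389.00)
P3 → West (d²=21979040.00)
P4 → North (d²=133288690.00)
P5 → Mid (d²=146191293.00)
P6 → Lower (d²=14952260.00)
P7 → Upper (d²=16593380.00)

Mid, Lower, West, North, Mid, Lower, Upper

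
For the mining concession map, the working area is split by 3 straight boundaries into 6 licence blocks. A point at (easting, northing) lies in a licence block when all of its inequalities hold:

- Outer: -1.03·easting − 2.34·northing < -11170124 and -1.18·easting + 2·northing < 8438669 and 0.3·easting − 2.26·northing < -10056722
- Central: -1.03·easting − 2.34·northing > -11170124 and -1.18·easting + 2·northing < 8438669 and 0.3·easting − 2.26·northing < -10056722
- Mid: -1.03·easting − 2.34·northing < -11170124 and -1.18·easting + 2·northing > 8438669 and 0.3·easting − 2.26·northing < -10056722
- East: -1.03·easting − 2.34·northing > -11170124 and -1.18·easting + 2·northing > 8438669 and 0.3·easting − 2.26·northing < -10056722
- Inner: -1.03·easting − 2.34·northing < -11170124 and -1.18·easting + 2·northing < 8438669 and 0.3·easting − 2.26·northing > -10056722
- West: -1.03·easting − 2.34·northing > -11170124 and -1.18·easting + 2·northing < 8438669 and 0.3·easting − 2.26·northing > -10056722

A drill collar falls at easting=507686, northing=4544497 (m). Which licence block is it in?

East

-1.03·507686 − 2.34·4544497 = -11157039.560, which is > -11170124
-1.18·507686 + 2·4544497 = 8489924.520, which is > 8438669
0.3·507686 − 2.26·4544497 = -10118257.420, which is < -10056722
This sign pattern matches East.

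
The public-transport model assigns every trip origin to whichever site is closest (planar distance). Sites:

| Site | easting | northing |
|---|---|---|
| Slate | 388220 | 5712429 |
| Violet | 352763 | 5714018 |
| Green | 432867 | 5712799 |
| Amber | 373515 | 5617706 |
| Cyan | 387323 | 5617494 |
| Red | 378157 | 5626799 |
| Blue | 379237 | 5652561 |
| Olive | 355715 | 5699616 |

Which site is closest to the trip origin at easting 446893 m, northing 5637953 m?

Squared distances to each site:
Slate: 8989195505.000; Violet: 14646341125.000; Green: 5798652392.000; Amber: 5794271893.000; Cyan: 3967155581.000; Red: 4849049412.000; Blue: 4790728000.000; Olive: 12115753253.000.
Minimum at Cyan.

Cyan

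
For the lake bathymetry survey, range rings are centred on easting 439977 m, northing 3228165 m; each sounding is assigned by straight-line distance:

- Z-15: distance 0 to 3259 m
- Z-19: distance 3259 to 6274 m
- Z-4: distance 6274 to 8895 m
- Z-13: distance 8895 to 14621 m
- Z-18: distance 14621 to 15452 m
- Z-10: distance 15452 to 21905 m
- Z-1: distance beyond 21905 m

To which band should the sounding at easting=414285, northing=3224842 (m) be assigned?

Distance = √((414285−439977)² + (3224842−3228165)²) = √(660078864.000 + 11042329.000) = 25906.007 m.
21905 ≤ 25906.007 < ∞ → Z-1.

Z-1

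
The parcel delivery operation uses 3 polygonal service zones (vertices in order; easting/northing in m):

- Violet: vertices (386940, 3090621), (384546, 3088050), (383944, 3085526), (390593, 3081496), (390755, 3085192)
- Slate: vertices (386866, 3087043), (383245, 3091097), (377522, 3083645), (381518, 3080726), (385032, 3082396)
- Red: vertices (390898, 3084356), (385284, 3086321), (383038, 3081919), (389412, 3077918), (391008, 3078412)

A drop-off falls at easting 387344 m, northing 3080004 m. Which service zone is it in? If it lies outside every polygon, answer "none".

Cast a ray rightward from (387344, 3080004). For each polygon, the edges (by vertex number in listed order) whose endpoints lie on opposite sides of northing = 3080004, where each meets that height, and whether that is right or left of the point:
Violet: no edge straddles that height → 0 crossings.
Slate: no edge straddles that height → 0 crossings.
Red: 3–4 at easting≈386088.8 (left), 5–1 at easting≈390978.5 (right) → 1 crossing.
Only Red has an odd count, so the point is inside Red.

Red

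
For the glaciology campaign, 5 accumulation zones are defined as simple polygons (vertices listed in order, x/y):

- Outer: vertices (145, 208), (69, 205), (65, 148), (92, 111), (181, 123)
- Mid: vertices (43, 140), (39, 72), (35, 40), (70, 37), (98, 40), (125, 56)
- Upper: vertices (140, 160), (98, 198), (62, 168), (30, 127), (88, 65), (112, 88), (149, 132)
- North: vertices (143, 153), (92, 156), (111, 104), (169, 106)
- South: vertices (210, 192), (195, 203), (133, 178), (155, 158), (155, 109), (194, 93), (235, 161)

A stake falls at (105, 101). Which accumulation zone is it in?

Cast a ray rightward from (105, 101). For each polygon, the edges (by vertex number in listed order) whose endpoints lie on opposite sides of y = 101, where each meets that height, and whether that is right or left of the point:
Outer: no edge straddles that height → 0 crossings.
Mid: 1–2 at x≈40.7 (left), 6–1 at x≈81.1 (left) → 0 crossings.
Upper: 4–5 at x≈54.3 (left), 6–7 at x≈122.9 (right) → 1 crossing.
North: no edge straddles that height → 0 crossings.
South: 5–6 at x≈174.5 (right), 6–7 at x≈198.8 (right) → 2 crossings.
Only Upper has an odd count, so the point is inside Upper.

Upper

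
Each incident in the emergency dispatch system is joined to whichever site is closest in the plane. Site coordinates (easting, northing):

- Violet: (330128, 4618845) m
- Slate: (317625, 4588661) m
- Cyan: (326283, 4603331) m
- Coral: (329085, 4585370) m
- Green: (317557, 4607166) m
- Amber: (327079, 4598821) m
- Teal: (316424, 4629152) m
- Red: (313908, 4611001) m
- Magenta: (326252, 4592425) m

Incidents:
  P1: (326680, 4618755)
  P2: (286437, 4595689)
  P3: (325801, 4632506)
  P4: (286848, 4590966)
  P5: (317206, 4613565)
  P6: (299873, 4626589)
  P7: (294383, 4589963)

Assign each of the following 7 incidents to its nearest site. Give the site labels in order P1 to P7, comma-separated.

Violet, Red, Teal, Slate, Red, Teal, Slate

P1 → Violet (d²=11896804.00)
P2 → Red (d²=989113185.00)
P3 → Teal (d²=99177445.00)
P4 → Slate (d²=952536754.00)
P5 → Red (d²=17450900.00)
P6 → Teal (d²=280504570.00)
P7 → Slate (d²=541885768.00)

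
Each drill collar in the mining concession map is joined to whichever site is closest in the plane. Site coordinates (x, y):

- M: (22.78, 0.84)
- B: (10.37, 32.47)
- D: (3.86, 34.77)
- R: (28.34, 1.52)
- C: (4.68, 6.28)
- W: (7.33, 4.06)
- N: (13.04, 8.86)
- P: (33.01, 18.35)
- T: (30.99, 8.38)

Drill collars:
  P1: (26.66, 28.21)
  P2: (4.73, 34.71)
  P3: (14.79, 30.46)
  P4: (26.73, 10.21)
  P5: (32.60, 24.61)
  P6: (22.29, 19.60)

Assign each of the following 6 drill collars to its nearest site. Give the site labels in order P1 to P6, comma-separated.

P, D, B, T, P, P

P1 → P (d²=137.54)
P2 → D (d²=0.76)
P3 → B (d²=23.58)
P4 → T (d²=21.50)
P5 → P (d²=39.36)
P6 → P (d²=116.48)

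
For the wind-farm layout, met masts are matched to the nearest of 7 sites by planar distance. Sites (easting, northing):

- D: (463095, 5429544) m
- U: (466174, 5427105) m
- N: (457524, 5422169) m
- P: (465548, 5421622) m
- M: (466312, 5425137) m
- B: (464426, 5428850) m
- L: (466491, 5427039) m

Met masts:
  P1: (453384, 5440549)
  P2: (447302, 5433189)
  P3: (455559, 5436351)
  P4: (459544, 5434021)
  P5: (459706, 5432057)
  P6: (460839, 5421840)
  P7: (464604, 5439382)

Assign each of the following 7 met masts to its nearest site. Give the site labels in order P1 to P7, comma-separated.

D, N, D, D, D, N, D

P1 → D (d²=215413546.00)
P2 → N (d²=225929684.00)
P3 → D (d²=103126545.00)
P4 → D (d²=32653130.00)
P5 → D (d²=17800490.00)
P6 → N (d²=11097466.00)
P7 → D (d²=99063325.00)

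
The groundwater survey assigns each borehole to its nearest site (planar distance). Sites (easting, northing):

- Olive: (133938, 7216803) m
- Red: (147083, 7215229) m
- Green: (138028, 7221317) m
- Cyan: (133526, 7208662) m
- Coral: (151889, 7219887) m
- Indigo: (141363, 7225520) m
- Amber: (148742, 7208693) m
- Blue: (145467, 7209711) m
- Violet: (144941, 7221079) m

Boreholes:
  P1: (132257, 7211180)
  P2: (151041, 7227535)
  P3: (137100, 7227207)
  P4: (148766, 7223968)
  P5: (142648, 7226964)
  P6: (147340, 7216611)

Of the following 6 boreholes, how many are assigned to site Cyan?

P1 → Cyan
P2 → Coral
P3 → Indigo
P4 → Violet
P5 → Indigo
P6 → Red
1 of the 6 goes to Cyan.

1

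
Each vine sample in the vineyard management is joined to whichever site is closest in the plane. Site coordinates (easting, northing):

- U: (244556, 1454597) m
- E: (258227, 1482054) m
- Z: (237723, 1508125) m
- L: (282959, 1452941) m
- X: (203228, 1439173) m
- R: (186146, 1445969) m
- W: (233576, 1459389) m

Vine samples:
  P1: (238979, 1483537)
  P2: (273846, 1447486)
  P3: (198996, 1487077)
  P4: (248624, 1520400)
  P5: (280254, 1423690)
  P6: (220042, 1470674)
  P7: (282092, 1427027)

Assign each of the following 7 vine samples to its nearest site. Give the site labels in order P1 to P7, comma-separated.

E, L, R, Z, L, W, L

P1 → E (d²=372684793.00)
P2 → L (d²=112803794.00)
P3 → R (d²=1854990164.00)
P4 → Z (d²=269507426.00)
P5 → L (d²=862938026.00)
P6 → W (d²=310520381.00)
P7 → L (d²=672287085.00)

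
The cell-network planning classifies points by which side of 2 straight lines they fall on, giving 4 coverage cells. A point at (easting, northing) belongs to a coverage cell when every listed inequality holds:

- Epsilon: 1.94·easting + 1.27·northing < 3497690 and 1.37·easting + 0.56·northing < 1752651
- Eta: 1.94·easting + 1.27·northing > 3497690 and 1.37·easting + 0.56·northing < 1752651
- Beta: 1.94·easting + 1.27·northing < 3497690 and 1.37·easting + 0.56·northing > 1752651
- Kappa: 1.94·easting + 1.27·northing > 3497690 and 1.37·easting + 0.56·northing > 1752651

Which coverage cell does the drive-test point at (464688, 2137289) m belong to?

1.94·464688 + 1.27·2137289 = 3615851.750, which is > 3497690
1.37·464688 + 0.56·2137289 = 1833504.400, which is > 1752651
This sign pattern matches Kappa.

Kappa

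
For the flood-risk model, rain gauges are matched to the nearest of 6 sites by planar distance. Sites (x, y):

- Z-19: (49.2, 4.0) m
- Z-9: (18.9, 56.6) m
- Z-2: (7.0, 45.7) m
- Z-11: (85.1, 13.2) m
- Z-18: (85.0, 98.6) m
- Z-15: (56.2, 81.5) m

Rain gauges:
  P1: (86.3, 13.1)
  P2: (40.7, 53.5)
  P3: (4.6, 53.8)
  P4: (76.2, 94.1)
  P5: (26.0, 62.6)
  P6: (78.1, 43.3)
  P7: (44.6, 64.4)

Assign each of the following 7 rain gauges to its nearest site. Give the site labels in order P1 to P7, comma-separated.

P1 → Z-11 (d²=1.45)
P2 → Z-9 (d²=484.85)
P3 → Z-2 (d²=71.37)
P4 → Z-18 (d²=97.69)
P5 → Z-9 (d²=86.41)
P6 → Z-11 (d²=955.01)
P7 → Z-15 (d²=426.97)

Z-11, Z-9, Z-2, Z-18, Z-9, Z-11, Z-15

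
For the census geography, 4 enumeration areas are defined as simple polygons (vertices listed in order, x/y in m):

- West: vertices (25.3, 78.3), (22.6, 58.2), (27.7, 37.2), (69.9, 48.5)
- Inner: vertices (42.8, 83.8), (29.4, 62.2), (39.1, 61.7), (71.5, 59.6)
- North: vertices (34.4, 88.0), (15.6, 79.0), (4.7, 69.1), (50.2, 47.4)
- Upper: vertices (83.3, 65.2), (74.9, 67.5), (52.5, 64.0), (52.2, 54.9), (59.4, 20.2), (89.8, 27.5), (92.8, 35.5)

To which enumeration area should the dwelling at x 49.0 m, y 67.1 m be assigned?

Cast a ray rightward from (49.0, 67.1). For each polygon, the edges (by vertex number in listed order) whose endpoints lie on opposite sides of y = 67.1, where each meets that height, and whether that is right or left of the point:
West: 1–2 at x≈23.80 (left), 4–1 at x≈42.06 (left) → 0 crossings.
Inner: 1–2 at x≈32.44 (left), 4–1 at x≈62.61 (right) → 1 crossing.
North: 3–4 at x≈8.89 (left), 4–1 at x≈42.53 (left) → 0 crossings.
Upper: 1–2 at x≈76.36 (right), 2–3 at x≈72.34 (right) → 2 crossings.
Only Inner has an odd count, so the point is inside Inner.

Inner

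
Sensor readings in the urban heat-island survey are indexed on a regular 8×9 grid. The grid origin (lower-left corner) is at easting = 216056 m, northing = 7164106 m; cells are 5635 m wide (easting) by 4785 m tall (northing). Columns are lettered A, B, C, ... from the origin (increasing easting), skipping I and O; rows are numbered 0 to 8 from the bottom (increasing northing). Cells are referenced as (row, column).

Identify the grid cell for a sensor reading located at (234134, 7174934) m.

(2, D)

Column index: ⌊(234134 − 216056) / 5635⌋ = ⌊3.208⌋ = 3 → column D
Row offset from origin: ⌊(7174934 − 7164106) / 4785⌋ = ⌊2.263⌋ = 2 → row 2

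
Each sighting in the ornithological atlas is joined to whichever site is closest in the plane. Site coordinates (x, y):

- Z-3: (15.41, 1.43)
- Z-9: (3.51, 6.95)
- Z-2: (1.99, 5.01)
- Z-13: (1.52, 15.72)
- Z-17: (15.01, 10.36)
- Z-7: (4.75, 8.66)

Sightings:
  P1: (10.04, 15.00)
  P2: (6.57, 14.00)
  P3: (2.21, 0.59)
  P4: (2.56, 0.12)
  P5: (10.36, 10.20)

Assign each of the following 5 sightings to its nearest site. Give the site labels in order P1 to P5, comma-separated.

P1 → Z-17 (d²=46.23)
P2 → Z-13 (d²=28.46)
P3 → Z-2 (d²=19.58)
P4 → Z-2 (d²=24.24)
P5 → Z-17 (d²=21.65)

Z-17, Z-13, Z-2, Z-2, Z-17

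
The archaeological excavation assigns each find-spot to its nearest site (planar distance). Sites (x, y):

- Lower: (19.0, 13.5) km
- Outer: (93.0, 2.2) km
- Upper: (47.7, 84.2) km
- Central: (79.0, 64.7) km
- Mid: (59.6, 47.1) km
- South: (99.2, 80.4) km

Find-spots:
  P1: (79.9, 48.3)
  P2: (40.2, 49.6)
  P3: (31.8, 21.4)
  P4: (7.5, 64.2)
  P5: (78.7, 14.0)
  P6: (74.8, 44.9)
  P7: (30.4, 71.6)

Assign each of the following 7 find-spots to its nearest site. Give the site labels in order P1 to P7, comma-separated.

Central, Mid, Lower, Upper, Outer, Mid, Upper

P1 → Central (d²=269.77)
P2 → Mid (d²=382.61)
P3 → Lower (d²=226.25)
P4 → Upper (d²=2016.04)
P5 → Outer (d²=343.73)
P6 → Mid (d²=235.88)
P7 → Upper (d²=458.05)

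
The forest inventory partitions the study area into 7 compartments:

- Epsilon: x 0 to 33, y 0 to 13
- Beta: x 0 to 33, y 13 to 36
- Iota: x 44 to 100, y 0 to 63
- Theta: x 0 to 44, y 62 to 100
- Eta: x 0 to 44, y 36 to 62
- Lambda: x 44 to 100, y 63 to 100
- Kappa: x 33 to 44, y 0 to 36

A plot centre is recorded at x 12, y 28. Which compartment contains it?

Beta

The point has x = 12 and y = 28.
Only Beta satisfies 0 ≤ x ≤ 33 and 13 ≤ y ≤ 36.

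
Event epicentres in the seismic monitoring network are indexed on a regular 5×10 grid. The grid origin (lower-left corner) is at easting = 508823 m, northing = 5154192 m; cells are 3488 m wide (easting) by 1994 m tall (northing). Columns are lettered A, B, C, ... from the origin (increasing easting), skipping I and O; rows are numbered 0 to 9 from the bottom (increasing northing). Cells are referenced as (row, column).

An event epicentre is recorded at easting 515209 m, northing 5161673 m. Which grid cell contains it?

Column index: ⌊(515209 − 508823) / 3488⌋ = ⌊1.831⌋ = 1 → column B
Row offset from origin: ⌊(5161673 − 5154192) / 1994⌋ = ⌊3.752⌋ = 3 → row 3

(3, B)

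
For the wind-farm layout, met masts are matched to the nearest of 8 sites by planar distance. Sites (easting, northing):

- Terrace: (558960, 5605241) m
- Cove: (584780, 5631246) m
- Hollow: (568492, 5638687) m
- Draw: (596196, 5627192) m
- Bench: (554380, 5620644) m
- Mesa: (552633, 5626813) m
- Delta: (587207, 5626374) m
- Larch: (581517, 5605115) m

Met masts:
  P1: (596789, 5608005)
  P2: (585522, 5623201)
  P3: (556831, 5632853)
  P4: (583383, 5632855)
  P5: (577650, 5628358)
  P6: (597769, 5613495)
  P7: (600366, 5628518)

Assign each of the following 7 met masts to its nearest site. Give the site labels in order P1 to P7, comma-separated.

Larch, Delta, Mesa, Cove, Cove, Draw, Draw

P1 → Larch (d²=241586084.00)
P2 → Delta (d²=12907154.00)
P3 → Mesa (d²=54104804.00)
P4 → Cove (d²=4540490.00)
P5 → Cove (d²=59177444.00)
P6 → Draw (d²=190082138.00)
P7 → Draw (d²=19147176.00)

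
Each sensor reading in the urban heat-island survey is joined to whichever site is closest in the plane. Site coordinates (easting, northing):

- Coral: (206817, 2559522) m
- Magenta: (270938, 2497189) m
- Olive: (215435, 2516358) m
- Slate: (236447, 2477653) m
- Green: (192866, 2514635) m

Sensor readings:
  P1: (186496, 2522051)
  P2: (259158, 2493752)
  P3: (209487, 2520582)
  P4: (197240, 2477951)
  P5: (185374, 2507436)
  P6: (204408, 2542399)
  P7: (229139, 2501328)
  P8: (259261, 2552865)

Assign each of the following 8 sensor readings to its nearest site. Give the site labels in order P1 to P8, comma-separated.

Green, Magenta, Olive, Green, Green, Coral, Olive, Coral

P1 → Green (d²=95573956.00)
P2 → Magenta (d²=150581369.00)
P3 → Olive (d²=53220880.00)
P4 → Green (d²=1364847732.00)
P5 → Green (d²=107955665.00)
P6 → Coral (d²=299000410.00)
P7 → Olive (d²=413700516.00)
P8 → Coral (d²=2794688785.00)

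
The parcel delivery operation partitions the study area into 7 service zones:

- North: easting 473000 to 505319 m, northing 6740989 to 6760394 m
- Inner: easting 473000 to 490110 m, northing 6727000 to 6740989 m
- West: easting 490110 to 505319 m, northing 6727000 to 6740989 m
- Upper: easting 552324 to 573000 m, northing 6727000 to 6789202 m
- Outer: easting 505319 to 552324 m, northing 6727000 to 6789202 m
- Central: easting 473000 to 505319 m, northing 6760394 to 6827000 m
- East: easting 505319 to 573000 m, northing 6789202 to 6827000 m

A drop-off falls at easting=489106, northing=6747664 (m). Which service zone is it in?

North

The point has easting = 489106 and northing = 6747664.
Only North satisfies 473000 ≤ easting ≤ 505319 and 6740989 ≤ northing ≤ 6760394.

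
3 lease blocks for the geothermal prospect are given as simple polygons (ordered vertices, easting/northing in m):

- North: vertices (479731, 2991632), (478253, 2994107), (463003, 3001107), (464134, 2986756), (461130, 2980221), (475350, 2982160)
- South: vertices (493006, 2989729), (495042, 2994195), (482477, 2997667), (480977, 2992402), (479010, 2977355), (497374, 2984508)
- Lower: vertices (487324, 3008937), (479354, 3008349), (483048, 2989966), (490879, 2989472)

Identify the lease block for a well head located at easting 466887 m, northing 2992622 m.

Cast a ray rightward from (466887, 2992622). For each polygon, the edges (by vertex number in listed order) whose endpoints lie on opposite sides of northing = 2992622, where each meets that height, and whether that is right or left of the point:
North: 1–2 at easting≈479139.8 (right), 3–4 at easting≈463671.7 (left) → 1 crossing.
South: 1–2 at easting≈494324.9 (right), 3–4 at easting≈481039.7 (right) → 2 crossings.
Lower: 2–3 at easting≈482514.3 (right), 4–1 at easting≈490303.7 (right) → 2 crossings.
Only North has an odd count, so the point is inside North.

North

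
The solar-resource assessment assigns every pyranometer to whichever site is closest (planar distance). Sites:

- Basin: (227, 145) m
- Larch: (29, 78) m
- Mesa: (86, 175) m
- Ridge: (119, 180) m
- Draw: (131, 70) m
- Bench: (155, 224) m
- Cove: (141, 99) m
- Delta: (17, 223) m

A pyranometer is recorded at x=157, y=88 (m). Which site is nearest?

Cove

Squared distances to each site:
Basin: 8149.000; Larch: 16484.000; Mesa: 12610.000; Ridge: 9908.000; Draw: 1000.000; Bench: 18500.000; Cove: 377.000; Delta: 37825.000.
Minimum at Cove.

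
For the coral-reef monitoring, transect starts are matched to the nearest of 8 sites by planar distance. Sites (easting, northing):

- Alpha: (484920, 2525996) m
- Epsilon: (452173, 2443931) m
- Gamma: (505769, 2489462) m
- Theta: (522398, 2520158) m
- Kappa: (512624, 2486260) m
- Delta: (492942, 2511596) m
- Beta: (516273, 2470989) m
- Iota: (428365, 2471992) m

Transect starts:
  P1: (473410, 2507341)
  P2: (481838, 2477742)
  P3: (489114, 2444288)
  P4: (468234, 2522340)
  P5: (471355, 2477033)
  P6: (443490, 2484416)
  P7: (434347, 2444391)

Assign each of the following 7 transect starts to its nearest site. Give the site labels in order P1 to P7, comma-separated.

Delta, Gamma, Epsilon, Alpha, Gamma, Iota, Epsilon

P1 → Delta (d²=399604049.00)
P2 → Gamma (d²=710051161.00)
P3 → Epsilon (d²=1364764930.00)
P4 → Alpha (d²=291788932.00)
P5 → Gamma (d²=1338803437.00)
P6 → Iota (d²=383121401.00)
P7 → Epsilon (d²=317977876.00)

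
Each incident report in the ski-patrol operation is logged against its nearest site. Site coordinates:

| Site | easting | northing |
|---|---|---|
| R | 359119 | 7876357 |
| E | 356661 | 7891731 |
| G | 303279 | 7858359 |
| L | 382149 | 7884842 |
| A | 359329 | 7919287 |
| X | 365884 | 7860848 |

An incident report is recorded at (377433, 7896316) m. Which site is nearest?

L

Squared distances to each site:
R: 733764277.000; E: 452498209.000; G: 6939549565.000; L: 153893332.000; A: 855421657.000; X: 1391358425.000.
Minimum at L.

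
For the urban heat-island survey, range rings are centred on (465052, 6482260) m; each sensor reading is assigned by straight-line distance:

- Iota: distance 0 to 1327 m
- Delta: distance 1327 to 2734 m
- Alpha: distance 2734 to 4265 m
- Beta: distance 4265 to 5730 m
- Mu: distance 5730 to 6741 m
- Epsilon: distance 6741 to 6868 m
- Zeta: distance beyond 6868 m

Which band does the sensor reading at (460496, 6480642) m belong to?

Distance = √((460496−465052)² + (6480642−6482260)²) = √(20757136.000 + 2617924.000) = 4834.776 m.
4265 ≤ 4834.776 < 5730 → Beta.

Beta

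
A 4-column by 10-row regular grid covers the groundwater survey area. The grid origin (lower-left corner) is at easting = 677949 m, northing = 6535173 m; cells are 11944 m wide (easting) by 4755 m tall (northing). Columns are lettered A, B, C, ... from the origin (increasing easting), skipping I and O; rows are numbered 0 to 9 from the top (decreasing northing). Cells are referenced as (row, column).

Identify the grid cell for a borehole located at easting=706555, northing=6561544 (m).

Column index: ⌊(706555 − 677949) / 11944⌋ = ⌊2.395⌋ = 2 → column C
Row offset from origin: ⌊(6561544 − 6535173) / 4755⌋ = ⌊5.546⌋ = 5 → row 4 (counted from top)

(4, C)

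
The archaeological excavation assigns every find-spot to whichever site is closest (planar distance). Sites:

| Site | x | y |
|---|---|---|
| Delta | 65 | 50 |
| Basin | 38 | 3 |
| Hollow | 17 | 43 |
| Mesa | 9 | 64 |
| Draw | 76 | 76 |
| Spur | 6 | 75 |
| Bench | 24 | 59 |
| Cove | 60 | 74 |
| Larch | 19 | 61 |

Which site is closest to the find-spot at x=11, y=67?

Mesa

Squared distances to each site:
Delta: 3205.000; Basin: 4825.000; Hollow: 612.000; Mesa: 13.000; Draw: 4306.000; Spur: 89.000; Bench: 233.000; Cove: 2450.000; Larch: 100.000.
Minimum at Mesa.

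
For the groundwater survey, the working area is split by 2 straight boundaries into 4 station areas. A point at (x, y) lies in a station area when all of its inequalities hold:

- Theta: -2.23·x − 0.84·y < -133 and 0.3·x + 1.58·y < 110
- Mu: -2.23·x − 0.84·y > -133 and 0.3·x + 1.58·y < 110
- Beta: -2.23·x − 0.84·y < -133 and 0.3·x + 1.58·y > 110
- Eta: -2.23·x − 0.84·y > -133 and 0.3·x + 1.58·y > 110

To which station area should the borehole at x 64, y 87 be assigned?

Beta

-2.23·64 − 0.84·87 = -215.800, which is < -133
0.3·64 + 1.58·87 = 156.660, which is > 110
This sign pattern matches Beta.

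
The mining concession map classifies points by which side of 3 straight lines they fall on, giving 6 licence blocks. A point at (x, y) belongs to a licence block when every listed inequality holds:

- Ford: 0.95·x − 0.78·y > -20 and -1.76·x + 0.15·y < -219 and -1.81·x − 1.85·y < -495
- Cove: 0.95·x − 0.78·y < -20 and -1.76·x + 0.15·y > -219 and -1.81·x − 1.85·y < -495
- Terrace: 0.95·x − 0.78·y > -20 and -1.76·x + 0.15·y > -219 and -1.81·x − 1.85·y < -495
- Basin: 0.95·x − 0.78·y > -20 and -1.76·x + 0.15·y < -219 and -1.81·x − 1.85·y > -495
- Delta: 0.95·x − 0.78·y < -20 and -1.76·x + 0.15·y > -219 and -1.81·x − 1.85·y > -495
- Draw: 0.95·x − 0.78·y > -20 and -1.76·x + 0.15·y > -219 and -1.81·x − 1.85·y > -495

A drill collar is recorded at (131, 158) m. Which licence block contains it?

Terrace

0.95·131 − 0.78·158 = 1.210, which is > -20
-1.76·131 + 0.15·158 = -206.860, which is > -219
-1.81·131 − 1.85·158 = -529.410, which is < -495
This sign pattern matches Terrace.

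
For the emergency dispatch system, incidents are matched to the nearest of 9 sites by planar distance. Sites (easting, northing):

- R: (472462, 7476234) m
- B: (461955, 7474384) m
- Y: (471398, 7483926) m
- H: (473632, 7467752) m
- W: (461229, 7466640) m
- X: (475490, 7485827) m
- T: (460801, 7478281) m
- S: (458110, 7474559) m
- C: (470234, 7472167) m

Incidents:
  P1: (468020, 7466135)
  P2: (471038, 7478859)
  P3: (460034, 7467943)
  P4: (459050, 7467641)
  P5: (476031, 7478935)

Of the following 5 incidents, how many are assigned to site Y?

0

P1 → H
P2 → R
P3 → W
P4 → W
P5 → R
0 of the 5 go to Y.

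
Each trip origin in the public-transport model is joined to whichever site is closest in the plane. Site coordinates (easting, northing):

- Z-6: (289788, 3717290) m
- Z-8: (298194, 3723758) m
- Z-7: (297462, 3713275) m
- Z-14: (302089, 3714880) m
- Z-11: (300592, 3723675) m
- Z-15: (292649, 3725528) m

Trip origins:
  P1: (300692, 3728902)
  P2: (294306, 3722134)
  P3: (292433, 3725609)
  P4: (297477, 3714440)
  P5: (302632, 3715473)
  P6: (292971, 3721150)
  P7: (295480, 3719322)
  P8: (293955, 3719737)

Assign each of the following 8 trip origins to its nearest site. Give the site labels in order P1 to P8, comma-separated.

Z-11, Z-15, Z-15, Z-7, Z-14, Z-15, Z-8, Z-6

P1 → Z-11 (d²=27331529.00)
P2 → Z-15 (d²=14264885.00)
P3 → Z-15 (d²=53217.00)
P4 → Z-7 (d²=1357450.00)
P5 → Z-14 (d²=646498.00)
P6 → Z-15 (d²=19270568.00)
P7 → Z-8 (d²=27043892.00)
P8 → Z-6 (d²=23351698.00)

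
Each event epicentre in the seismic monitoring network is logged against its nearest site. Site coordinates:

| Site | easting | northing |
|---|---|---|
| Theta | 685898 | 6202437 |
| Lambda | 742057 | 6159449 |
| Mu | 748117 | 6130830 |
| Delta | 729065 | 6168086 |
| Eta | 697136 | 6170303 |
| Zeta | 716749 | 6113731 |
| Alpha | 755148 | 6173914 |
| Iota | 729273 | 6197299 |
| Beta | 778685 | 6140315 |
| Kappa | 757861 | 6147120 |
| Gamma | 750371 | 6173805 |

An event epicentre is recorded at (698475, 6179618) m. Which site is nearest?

Eta

Squared distances to each site:
Theta: 678887690.000; Lambda: 2306179285.000; Mu: 4844597108.000; Delta: 1068735124.000; Eta: 88562146.000; Zeta: 4675035845.000; Alpha: 3244364545.000; Iota: 1261134565.000; Beta: 7978369909.000; Kappa: 4582817000.000; Gamma: 2726985785.000.
Minimum at Eta.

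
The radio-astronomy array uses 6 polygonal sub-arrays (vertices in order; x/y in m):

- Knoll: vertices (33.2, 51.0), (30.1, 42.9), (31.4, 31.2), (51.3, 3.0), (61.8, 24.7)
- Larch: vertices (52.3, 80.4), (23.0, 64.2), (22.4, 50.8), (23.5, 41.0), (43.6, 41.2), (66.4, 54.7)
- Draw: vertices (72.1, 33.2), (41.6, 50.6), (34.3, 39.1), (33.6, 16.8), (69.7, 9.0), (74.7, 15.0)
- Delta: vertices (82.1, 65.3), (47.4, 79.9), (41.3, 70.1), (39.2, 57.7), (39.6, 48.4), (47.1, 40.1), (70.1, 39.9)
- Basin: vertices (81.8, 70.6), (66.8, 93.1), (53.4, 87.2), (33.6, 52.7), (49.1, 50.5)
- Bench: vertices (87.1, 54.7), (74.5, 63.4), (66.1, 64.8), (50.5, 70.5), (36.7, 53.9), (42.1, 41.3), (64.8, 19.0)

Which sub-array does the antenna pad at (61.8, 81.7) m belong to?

Cast a ray rightward from (61.8, 81.7). For each polygon, the edges (by vertex number in listed order) whose endpoints lie on opposite sides of y = 81.7, where each meets that height, and whether that is right or left of the point:
Knoll: no edge straddles that height → 0 crossings.
Larch: no edge straddles that height → 0 crossings.
Draw: no edge straddles that height → 0 crossings.
Delta: no edge straddles that height → 0 crossings.
Basin: 1–2 at x≈74.40 (right), 3–4 at x≈50.24 (left) → 1 crossing.
Bench: no edge straddles that height → 0 crossings.
Only Basin has an odd count, so the point is inside Basin.

Basin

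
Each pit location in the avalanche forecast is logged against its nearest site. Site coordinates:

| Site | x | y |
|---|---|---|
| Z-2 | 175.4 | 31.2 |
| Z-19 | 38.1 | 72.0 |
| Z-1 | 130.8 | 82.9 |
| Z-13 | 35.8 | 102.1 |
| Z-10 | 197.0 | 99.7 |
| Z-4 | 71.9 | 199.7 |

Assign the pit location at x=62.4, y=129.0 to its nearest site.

Z-13

Squared distances to each site:
Z-2: 22333.840; Z-19: 3839.490; Z-1: 6803.770; Z-13: 1431.170; Z-10: 18975.650; Z-4: 5088.740.
Minimum at Z-13.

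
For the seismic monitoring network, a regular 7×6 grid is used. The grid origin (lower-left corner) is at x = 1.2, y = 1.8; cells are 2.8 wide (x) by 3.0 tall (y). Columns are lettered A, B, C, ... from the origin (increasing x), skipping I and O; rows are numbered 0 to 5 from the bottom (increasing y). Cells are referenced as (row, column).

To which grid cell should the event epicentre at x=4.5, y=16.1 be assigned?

Column index: ⌊(4.5 − 1.2) / 2.8⌋ = ⌊1.179⌋ = 1 → column B
Row offset from origin: ⌊(16.1 − 1.8) / 3.0⌋ = ⌊4.767⌋ = 4 → row 4

(4, B)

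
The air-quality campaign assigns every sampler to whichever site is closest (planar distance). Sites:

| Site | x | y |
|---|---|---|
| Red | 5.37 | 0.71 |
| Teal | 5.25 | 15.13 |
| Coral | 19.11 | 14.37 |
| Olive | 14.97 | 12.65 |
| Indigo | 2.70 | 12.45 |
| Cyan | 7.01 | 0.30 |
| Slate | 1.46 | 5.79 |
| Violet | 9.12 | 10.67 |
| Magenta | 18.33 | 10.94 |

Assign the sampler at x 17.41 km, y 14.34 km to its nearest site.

Squared distances to each site:
Red: 330.738; Teal: 148.490; Coral: 2.891; Olive: 8.810; Indigo: 219.956; Cyan: 305.282; Slate: 327.505; Violet: 82.193; Magenta: 12.406.
Minimum at Coral.

Coral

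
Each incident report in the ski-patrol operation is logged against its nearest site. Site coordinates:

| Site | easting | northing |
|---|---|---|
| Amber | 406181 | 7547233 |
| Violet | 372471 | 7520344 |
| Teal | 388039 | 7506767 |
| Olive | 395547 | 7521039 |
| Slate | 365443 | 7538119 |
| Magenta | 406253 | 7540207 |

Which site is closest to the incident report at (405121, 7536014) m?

Magenta

Squared distances to each site:
Amber: 126989561.000; Violet: 1311571400.000; Teal: 1147181733.000; Olive: 315912101.000; Slate: 1578774709.000; Magenta: 18862673.000.
Minimum at Magenta.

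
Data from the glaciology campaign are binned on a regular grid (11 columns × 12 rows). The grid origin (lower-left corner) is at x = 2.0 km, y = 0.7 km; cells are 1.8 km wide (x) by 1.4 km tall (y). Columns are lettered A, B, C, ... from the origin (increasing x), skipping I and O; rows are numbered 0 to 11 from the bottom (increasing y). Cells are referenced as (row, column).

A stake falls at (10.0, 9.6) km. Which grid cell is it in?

Column index: ⌊(10.0 − 2.0) / 1.8⌋ = ⌊4.444⌋ = 4 → column E
Row offset from origin: ⌊(9.6 − 0.7) / 1.4⌋ = ⌊6.357⌋ = 6 → row 6

(6, E)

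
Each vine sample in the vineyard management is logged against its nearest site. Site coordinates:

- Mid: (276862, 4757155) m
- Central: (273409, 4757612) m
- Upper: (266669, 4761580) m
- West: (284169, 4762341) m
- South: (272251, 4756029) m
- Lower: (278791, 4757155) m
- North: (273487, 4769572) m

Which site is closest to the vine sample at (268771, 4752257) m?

Squared distances to each site:
Mid: 89454685.000; Central: 50187069.000; Upper: 91336733.000; West: 338785460.000; South: 26338384.000; Lower: 124390804.000; North: 322049881.000.
Minimum at South.

South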